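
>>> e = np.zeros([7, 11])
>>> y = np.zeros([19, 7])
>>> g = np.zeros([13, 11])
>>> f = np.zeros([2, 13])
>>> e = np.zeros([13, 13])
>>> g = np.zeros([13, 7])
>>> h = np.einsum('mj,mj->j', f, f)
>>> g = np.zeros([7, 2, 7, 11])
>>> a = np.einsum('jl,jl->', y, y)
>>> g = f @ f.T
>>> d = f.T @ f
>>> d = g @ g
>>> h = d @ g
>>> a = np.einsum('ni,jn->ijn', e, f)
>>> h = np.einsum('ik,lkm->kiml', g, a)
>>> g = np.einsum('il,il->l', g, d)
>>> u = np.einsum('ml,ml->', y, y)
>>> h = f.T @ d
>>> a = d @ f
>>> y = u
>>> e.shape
(13, 13)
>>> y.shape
()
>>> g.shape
(2,)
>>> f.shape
(2, 13)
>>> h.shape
(13, 2)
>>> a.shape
(2, 13)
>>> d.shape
(2, 2)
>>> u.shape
()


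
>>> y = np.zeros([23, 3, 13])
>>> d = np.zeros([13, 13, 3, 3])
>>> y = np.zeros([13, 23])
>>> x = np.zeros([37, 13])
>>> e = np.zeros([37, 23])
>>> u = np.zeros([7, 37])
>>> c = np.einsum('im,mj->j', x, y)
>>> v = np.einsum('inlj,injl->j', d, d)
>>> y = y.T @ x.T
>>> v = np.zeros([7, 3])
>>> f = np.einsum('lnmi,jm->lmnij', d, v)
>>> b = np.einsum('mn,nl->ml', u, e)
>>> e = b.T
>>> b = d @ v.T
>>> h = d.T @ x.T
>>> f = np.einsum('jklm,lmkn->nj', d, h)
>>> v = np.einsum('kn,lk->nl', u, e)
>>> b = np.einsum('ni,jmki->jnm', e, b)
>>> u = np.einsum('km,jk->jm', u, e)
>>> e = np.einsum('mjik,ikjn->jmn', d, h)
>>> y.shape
(23, 37)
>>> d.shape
(13, 13, 3, 3)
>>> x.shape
(37, 13)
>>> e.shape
(13, 13, 37)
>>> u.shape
(23, 37)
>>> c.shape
(23,)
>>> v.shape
(37, 23)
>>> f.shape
(37, 13)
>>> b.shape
(13, 23, 13)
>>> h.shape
(3, 3, 13, 37)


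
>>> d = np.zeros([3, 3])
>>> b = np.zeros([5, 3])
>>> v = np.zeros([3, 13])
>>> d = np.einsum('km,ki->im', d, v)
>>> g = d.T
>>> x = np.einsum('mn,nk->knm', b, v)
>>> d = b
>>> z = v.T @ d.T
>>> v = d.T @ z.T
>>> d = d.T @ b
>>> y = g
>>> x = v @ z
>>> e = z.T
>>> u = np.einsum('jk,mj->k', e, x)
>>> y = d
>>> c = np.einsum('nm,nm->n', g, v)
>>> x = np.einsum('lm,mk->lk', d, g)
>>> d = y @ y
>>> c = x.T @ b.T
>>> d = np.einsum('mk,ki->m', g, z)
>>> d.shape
(3,)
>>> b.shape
(5, 3)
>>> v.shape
(3, 13)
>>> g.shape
(3, 13)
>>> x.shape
(3, 13)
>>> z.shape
(13, 5)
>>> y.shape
(3, 3)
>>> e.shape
(5, 13)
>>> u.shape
(13,)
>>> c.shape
(13, 5)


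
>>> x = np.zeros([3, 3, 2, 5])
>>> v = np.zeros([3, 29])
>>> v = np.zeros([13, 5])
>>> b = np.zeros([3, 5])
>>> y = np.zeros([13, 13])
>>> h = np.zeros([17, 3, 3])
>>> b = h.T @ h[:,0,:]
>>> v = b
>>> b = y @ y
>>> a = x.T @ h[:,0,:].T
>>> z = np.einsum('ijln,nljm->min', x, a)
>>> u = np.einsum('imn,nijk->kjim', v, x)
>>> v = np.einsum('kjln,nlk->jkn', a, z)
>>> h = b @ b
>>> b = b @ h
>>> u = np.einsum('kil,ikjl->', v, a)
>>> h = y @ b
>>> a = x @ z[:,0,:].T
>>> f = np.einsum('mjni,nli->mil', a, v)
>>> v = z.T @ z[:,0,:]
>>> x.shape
(3, 3, 2, 5)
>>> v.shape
(5, 3, 5)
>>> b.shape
(13, 13)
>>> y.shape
(13, 13)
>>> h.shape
(13, 13)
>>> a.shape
(3, 3, 2, 17)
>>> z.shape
(17, 3, 5)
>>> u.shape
()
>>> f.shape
(3, 17, 5)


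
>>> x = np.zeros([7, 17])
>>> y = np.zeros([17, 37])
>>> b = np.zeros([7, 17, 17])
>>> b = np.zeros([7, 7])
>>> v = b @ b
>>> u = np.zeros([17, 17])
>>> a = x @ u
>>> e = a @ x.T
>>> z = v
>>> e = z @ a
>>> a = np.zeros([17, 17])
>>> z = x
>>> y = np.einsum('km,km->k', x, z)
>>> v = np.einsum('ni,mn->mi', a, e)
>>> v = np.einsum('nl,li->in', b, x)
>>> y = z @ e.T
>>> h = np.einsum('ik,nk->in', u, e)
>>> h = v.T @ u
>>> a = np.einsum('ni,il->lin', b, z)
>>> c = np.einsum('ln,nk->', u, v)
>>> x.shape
(7, 17)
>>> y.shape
(7, 7)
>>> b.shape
(7, 7)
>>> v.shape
(17, 7)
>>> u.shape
(17, 17)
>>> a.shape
(17, 7, 7)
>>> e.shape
(7, 17)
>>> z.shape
(7, 17)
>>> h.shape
(7, 17)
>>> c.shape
()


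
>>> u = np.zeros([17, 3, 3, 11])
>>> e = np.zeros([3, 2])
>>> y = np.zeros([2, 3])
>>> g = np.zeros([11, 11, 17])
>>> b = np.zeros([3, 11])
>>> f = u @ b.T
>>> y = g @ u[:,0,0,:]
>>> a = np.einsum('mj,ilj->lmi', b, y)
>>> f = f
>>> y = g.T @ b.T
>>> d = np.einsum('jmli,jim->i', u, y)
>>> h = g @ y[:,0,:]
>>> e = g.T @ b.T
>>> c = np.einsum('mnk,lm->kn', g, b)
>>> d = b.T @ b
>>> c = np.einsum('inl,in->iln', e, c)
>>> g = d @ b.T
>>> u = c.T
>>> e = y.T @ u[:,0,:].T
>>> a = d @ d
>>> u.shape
(11, 3, 17)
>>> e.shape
(3, 11, 11)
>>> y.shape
(17, 11, 3)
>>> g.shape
(11, 3)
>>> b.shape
(3, 11)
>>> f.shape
(17, 3, 3, 3)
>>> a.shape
(11, 11)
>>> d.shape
(11, 11)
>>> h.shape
(11, 11, 3)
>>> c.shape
(17, 3, 11)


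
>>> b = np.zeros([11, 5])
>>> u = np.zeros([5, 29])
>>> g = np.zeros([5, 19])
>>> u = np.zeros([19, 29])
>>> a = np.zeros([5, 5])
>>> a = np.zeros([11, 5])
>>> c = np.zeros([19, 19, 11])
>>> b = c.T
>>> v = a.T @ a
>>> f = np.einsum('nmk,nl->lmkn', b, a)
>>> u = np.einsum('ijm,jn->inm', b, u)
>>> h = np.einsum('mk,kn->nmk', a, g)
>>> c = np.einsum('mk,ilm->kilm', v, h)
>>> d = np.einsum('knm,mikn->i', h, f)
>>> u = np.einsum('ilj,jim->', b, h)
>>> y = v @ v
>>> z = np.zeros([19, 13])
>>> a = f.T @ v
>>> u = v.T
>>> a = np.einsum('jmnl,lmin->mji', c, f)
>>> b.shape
(11, 19, 19)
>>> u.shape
(5, 5)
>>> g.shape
(5, 19)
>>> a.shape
(19, 5, 19)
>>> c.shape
(5, 19, 11, 5)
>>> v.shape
(5, 5)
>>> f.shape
(5, 19, 19, 11)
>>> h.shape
(19, 11, 5)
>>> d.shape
(19,)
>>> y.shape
(5, 5)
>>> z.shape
(19, 13)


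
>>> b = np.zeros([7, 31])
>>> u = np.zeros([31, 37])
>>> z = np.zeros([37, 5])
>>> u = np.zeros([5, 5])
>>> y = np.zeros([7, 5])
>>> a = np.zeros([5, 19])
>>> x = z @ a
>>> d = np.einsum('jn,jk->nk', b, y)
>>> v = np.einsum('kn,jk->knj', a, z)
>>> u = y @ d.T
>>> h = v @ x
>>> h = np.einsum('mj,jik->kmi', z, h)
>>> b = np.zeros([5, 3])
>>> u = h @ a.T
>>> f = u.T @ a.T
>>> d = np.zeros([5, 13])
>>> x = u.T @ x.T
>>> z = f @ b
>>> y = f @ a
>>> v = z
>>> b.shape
(5, 3)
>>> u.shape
(19, 37, 5)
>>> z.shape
(5, 37, 3)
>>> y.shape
(5, 37, 19)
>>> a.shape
(5, 19)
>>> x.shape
(5, 37, 37)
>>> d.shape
(5, 13)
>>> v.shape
(5, 37, 3)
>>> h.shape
(19, 37, 19)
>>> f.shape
(5, 37, 5)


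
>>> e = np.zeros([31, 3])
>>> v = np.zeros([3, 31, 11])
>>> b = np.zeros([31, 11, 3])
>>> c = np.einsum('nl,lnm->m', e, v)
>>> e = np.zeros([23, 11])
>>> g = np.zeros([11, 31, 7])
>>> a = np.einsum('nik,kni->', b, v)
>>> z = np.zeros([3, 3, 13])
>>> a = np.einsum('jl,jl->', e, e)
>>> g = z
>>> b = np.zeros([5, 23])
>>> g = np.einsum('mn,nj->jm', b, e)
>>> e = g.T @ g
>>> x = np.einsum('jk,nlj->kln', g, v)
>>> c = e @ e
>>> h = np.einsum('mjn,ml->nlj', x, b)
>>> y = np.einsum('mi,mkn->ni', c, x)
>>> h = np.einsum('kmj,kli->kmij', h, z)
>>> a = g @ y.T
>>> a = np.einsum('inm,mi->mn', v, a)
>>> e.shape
(5, 5)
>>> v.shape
(3, 31, 11)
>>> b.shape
(5, 23)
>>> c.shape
(5, 5)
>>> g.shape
(11, 5)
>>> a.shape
(11, 31)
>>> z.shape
(3, 3, 13)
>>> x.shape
(5, 31, 3)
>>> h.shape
(3, 23, 13, 31)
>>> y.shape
(3, 5)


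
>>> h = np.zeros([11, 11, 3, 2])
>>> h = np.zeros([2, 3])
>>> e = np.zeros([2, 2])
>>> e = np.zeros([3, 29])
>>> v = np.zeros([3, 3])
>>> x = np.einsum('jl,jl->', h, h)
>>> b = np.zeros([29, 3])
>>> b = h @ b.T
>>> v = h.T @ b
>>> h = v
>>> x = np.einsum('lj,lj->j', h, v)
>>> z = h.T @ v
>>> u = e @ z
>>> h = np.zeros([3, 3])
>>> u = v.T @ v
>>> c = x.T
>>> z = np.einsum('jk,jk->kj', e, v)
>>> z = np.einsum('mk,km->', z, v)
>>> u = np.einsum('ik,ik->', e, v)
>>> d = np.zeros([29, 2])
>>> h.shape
(3, 3)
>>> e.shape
(3, 29)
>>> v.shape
(3, 29)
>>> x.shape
(29,)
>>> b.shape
(2, 29)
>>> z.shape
()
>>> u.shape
()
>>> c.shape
(29,)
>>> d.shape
(29, 2)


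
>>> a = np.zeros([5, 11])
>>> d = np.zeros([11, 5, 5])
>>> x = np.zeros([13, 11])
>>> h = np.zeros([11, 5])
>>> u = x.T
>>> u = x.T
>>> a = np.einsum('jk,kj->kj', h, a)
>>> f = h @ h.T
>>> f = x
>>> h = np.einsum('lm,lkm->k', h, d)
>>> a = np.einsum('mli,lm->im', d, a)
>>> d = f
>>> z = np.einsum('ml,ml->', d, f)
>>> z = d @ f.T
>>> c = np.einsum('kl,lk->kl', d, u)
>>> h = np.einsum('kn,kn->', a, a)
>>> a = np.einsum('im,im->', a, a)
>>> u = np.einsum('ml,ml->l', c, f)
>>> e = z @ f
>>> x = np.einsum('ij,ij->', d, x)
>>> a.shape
()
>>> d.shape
(13, 11)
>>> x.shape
()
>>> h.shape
()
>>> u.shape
(11,)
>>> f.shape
(13, 11)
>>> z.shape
(13, 13)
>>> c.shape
(13, 11)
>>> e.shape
(13, 11)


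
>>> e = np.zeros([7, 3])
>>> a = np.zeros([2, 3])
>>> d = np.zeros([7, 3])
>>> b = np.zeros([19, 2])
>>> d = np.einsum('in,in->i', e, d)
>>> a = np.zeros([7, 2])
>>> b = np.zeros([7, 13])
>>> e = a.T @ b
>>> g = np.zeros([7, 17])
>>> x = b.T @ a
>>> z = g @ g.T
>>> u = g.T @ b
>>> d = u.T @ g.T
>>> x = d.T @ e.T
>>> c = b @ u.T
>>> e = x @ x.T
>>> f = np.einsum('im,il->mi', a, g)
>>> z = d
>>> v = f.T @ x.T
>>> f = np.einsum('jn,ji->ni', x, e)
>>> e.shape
(7, 7)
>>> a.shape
(7, 2)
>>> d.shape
(13, 7)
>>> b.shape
(7, 13)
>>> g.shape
(7, 17)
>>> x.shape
(7, 2)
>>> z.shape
(13, 7)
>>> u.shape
(17, 13)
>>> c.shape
(7, 17)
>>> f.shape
(2, 7)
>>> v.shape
(7, 7)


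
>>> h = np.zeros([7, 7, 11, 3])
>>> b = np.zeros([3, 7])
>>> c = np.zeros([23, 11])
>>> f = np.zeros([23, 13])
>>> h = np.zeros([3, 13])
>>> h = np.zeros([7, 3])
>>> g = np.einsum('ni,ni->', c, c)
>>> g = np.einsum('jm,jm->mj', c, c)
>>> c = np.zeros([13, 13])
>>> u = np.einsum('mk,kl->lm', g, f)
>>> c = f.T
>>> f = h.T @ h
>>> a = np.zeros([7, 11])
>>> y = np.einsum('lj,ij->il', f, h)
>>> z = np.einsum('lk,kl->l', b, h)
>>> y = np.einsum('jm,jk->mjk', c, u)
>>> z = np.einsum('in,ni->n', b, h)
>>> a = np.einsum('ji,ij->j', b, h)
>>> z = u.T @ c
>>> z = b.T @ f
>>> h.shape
(7, 3)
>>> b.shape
(3, 7)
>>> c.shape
(13, 23)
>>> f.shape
(3, 3)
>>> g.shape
(11, 23)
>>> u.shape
(13, 11)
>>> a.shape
(3,)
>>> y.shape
(23, 13, 11)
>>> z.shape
(7, 3)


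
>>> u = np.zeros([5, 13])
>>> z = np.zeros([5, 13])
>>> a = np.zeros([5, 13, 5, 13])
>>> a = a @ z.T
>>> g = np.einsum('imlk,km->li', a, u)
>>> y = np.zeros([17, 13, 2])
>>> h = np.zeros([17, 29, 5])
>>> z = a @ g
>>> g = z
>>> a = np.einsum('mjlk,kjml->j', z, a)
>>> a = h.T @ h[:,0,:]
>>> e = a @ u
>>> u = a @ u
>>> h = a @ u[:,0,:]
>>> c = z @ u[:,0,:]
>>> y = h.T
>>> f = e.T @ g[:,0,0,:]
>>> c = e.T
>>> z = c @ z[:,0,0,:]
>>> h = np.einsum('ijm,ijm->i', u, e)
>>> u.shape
(5, 29, 13)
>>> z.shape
(13, 29, 5)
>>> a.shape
(5, 29, 5)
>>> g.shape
(5, 13, 5, 5)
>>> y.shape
(13, 29, 5)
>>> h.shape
(5,)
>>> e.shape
(5, 29, 13)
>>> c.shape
(13, 29, 5)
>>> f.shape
(13, 29, 5)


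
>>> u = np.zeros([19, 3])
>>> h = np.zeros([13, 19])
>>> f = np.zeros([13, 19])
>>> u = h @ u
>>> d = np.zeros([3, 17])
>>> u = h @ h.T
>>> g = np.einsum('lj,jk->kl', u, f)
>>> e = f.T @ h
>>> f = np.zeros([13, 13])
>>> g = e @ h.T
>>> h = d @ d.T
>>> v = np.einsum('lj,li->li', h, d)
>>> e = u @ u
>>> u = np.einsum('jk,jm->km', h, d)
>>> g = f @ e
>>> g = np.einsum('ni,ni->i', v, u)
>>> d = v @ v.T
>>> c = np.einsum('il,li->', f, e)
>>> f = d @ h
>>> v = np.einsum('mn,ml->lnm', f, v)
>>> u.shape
(3, 17)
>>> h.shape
(3, 3)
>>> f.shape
(3, 3)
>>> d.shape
(3, 3)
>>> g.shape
(17,)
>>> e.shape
(13, 13)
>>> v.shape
(17, 3, 3)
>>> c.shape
()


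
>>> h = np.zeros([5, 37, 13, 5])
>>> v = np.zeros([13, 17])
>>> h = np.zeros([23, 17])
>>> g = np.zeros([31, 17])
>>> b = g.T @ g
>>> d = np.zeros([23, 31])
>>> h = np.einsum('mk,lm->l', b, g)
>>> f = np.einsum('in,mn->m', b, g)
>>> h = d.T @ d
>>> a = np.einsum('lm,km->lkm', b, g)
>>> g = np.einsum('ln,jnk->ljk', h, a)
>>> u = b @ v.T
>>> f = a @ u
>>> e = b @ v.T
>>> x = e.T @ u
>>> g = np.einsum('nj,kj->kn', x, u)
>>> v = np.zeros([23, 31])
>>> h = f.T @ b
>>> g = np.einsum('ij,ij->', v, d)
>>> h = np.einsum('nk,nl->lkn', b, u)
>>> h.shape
(13, 17, 17)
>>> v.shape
(23, 31)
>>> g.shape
()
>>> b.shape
(17, 17)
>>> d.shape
(23, 31)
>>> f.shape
(17, 31, 13)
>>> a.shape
(17, 31, 17)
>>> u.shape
(17, 13)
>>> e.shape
(17, 13)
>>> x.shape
(13, 13)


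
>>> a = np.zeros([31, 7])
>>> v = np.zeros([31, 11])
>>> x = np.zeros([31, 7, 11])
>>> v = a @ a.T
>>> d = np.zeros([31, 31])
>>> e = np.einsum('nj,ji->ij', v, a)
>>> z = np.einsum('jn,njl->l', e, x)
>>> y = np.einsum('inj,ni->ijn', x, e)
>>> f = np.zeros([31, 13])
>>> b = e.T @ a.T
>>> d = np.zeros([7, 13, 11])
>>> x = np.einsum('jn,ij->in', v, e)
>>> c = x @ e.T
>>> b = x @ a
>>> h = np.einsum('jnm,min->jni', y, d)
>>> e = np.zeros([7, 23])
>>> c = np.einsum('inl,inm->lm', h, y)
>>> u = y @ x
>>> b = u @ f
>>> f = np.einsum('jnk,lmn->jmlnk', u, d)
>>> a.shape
(31, 7)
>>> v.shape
(31, 31)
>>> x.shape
(7, 31)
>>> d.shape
(7, 13, 11)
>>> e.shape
(7, 23)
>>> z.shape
(11,)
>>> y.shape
(31, 11, 7)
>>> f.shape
(31, 13, 7, 11, 31)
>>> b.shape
(31, 11, 13)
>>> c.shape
(13, 7)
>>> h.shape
(31, 11, 13)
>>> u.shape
(31, 11, 31)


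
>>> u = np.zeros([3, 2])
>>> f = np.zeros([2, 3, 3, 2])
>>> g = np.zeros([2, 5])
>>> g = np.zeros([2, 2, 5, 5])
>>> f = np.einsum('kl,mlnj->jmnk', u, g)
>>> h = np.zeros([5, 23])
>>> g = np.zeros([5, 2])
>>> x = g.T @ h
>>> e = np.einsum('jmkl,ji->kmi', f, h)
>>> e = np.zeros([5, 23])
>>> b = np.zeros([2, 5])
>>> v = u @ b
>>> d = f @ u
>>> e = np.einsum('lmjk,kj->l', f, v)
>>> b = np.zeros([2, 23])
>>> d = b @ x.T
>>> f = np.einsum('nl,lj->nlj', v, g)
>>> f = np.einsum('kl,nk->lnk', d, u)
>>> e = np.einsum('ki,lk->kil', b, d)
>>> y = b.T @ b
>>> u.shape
(3, 2)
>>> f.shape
(2, 3, 2)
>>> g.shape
(5, 2)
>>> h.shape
(5, 23)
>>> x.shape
(2, 23)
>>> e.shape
(2, 23, 2)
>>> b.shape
(2, 23)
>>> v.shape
(3, 5)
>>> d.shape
(2, 2)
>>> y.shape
(23, 23)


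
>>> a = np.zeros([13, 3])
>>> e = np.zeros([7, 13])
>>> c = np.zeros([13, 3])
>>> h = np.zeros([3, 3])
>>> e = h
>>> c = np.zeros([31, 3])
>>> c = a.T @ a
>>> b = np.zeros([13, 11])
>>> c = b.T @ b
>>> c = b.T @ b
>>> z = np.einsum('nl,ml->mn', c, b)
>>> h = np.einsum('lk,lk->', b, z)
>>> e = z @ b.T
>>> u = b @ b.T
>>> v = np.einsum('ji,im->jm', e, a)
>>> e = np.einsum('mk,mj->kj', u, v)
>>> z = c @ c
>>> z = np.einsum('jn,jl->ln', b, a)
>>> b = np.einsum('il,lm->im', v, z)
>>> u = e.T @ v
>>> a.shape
(13, 3)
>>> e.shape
(13, 3)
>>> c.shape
(11, 11)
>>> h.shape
()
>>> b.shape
(13, 11)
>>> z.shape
(3, 11)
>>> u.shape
(3, 3)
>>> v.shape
(13, 3)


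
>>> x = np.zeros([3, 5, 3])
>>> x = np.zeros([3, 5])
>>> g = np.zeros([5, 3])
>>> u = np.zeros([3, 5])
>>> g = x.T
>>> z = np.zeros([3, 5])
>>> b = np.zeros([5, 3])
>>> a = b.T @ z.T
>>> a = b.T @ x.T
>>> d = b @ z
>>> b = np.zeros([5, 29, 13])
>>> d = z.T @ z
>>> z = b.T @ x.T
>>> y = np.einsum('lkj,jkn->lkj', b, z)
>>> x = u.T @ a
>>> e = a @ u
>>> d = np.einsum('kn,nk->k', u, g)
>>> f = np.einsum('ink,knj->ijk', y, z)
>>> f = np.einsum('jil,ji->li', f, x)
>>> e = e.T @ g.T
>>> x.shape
(5, 3)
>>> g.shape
(5, 3)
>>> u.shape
(3, 5)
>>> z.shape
(13, 29, 3)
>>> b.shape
(5, 29, 13)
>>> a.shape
(3, 3)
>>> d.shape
(3,)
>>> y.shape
(5, 29, 13)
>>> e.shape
(5, 5)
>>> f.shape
(13, 3)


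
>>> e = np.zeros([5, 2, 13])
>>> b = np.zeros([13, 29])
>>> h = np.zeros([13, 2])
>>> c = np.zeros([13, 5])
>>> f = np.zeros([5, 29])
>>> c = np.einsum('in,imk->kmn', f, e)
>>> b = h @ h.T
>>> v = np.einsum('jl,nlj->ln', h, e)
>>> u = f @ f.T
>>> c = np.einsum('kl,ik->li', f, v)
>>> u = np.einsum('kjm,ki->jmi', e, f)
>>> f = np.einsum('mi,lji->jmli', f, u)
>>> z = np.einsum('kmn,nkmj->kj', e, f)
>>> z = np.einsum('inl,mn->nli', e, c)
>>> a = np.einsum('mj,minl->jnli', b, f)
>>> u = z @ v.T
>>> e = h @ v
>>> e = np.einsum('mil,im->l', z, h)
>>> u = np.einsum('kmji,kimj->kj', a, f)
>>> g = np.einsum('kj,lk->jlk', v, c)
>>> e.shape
(5,)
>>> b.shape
(13, 13)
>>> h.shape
(13, 2)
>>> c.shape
(29, 2)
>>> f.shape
(13, 5, 2, 29)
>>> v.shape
(2, 5)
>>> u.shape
(13, 29)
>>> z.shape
(2, 13, 5)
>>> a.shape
(13, 2, 29, 5)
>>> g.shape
(5, 29, 2)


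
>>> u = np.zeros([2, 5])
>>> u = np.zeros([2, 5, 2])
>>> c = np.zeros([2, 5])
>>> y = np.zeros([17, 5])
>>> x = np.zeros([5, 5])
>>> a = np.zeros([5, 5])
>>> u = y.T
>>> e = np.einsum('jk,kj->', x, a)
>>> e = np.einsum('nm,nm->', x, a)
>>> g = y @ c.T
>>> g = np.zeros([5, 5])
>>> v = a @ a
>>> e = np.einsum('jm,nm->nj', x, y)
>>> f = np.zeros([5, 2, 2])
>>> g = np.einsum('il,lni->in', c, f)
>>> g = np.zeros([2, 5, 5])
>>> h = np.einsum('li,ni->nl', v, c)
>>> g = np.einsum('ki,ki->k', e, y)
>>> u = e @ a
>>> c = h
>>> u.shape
(17, 5)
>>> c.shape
(2, 5)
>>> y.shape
(17, 5)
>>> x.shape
(5, 5)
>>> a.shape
(5, 5)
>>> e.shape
(17, 5)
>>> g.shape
(17,)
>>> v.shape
(5, 5)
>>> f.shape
(5, 2, 2)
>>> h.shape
(2, 5)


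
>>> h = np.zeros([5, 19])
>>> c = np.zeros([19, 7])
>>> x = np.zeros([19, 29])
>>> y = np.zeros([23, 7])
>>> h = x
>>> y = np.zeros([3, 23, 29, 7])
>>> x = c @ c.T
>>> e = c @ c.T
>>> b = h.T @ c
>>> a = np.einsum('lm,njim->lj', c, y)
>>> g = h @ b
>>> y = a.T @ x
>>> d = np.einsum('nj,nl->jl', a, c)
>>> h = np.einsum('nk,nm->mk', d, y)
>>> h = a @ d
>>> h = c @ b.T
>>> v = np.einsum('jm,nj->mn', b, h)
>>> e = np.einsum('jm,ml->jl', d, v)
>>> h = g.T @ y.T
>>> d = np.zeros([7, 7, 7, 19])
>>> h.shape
(7, 23)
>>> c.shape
(19, 7)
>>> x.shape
(19, 19)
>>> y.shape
(23, 19)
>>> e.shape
(23, 19)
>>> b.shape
(29, 7)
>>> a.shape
(19, 23)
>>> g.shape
(19, 7)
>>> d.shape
(7, 7, 7, 19)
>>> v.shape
(7, 19)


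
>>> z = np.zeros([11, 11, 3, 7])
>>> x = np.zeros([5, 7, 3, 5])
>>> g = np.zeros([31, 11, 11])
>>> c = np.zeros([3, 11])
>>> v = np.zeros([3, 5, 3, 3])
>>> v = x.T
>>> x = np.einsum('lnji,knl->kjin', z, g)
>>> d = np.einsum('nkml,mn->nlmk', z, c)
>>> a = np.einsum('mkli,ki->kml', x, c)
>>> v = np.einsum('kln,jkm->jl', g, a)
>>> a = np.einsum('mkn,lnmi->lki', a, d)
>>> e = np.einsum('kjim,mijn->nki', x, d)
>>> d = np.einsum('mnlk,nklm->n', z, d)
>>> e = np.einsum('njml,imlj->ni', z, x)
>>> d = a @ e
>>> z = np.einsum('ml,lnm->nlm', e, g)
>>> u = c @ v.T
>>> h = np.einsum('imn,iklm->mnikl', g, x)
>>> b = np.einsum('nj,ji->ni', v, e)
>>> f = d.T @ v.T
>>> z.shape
(11, 31, 11)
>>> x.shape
(31, 3, 7, 11)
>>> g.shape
(31, 11, 11)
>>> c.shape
(3, 11)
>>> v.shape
(3, 11)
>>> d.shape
(11, 31, 31)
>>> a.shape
(11, 31, 11)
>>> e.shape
(11, 31)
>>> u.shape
(3, 3)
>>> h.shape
(11, 11, 31, 3, 7)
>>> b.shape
(3, 31)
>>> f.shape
(31, 31, 3)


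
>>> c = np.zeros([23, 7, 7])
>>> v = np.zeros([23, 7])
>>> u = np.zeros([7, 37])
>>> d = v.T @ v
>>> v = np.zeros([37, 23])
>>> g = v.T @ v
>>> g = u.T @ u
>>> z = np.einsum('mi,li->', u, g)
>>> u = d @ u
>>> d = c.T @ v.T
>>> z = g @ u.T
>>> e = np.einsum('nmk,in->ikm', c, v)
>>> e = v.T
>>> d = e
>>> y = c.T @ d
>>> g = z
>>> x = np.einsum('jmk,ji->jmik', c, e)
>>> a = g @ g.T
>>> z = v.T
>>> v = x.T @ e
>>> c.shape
(23, 7, 7)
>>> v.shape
(7, 37, 7, 37)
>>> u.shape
(7, 37)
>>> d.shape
(23, 37)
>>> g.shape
(37, 7)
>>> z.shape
(23, 37)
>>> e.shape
(23, 37)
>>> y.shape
(7, 7, 37)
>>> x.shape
(23, 7, 37, 7)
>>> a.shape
(37, 37)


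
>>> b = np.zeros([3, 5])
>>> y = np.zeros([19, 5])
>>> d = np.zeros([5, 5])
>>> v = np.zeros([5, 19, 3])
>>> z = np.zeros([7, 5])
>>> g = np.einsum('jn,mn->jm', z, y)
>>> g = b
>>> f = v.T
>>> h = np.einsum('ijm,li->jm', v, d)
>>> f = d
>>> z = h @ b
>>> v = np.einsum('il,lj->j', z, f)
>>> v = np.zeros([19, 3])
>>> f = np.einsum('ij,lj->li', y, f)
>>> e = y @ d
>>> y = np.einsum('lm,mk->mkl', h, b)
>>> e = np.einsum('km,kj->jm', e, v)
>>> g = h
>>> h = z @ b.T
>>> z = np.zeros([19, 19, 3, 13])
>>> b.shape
(3, 5)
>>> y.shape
(3, 5, 19)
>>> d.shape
(5, 5)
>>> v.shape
(19, 3)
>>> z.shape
(19, 19, 3, 13)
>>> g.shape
(19, 3)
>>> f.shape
(5, 19)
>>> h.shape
(19, 3)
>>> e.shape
(3, 5)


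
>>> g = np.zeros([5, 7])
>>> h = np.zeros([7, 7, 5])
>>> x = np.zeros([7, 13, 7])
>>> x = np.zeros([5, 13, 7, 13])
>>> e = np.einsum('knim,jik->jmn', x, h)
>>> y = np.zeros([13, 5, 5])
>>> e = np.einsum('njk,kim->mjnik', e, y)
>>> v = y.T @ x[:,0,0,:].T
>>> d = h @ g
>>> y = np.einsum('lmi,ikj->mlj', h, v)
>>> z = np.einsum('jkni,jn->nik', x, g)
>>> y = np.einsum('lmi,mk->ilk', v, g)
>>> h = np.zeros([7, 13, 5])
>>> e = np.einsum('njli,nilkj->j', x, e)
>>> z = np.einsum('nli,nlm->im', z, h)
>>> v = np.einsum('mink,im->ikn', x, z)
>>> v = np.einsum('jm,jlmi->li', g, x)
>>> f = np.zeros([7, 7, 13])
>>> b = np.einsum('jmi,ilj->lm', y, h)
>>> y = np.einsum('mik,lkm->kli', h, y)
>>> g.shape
(5, 7)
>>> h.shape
(7, 13, 5)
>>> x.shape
(5, 13, 7, 13)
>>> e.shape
(13,)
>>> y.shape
(5, 5, 13)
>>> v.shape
(13, 13)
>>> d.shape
(7, 7, 7)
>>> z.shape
(13, 5)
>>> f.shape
(7, 7, 13)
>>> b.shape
(13, 5)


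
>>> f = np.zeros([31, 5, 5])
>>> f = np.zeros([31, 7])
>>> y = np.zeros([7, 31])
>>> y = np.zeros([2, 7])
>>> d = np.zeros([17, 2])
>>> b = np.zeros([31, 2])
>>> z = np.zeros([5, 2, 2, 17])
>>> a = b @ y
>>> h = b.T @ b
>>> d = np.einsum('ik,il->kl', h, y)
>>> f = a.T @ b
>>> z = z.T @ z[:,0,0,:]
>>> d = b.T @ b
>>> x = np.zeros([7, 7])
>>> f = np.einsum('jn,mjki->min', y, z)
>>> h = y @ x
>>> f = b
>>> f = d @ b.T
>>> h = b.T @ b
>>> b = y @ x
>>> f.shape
(2, 31)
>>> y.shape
(2, 7)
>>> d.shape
(2, 2)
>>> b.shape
(2, 7)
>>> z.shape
(17, 2, 2, 17)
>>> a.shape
(31, 7)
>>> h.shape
(2, 2)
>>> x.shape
(7, 7)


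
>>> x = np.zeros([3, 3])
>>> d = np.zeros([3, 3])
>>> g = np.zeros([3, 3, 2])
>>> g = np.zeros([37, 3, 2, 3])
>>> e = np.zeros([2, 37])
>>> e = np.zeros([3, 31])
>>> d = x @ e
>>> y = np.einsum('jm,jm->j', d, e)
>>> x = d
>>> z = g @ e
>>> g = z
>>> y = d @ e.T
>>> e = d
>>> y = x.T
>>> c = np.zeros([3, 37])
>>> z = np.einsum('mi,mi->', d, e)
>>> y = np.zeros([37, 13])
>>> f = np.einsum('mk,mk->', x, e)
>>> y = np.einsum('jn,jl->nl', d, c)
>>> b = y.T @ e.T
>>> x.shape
(3, 31)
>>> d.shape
(3, 31)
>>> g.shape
(37, 3, 2, 31)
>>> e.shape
(3, 31)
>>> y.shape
(31, 37)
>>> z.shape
()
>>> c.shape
(3, 37)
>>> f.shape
()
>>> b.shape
(37, 3)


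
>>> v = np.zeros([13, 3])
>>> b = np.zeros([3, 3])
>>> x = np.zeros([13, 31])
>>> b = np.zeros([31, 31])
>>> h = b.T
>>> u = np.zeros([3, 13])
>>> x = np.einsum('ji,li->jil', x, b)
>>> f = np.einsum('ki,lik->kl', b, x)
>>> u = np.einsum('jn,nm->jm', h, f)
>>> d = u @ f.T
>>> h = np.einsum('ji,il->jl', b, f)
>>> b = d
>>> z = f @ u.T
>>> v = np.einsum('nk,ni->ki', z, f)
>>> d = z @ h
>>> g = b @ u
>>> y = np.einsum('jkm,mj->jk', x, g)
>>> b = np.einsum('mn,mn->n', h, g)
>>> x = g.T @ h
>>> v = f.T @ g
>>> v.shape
(13, 13)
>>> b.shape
(13,)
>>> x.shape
(13, 13)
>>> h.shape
(31, 13)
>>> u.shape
(31, 13)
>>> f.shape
(31, 13)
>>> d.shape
(31, 13)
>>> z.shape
(31, 31)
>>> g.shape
(31, 13)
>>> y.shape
(13, 31)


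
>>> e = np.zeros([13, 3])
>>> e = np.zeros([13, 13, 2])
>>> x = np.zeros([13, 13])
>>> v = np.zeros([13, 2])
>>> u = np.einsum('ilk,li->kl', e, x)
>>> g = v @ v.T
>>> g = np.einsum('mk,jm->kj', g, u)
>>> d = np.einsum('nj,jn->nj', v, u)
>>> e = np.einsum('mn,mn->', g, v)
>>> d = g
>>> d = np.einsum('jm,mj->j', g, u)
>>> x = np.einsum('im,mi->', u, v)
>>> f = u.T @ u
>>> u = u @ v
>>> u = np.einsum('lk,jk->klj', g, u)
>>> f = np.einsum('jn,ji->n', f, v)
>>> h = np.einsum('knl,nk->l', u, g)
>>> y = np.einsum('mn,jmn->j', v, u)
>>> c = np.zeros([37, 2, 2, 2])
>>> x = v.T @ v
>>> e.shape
()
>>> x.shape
(2, 2)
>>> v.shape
(13, 2)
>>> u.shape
(2, 13, 2)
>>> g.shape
(13, 2)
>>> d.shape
(13,)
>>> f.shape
(13,)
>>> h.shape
(2,)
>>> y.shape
(2,)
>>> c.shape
(37, 2, 2, 2)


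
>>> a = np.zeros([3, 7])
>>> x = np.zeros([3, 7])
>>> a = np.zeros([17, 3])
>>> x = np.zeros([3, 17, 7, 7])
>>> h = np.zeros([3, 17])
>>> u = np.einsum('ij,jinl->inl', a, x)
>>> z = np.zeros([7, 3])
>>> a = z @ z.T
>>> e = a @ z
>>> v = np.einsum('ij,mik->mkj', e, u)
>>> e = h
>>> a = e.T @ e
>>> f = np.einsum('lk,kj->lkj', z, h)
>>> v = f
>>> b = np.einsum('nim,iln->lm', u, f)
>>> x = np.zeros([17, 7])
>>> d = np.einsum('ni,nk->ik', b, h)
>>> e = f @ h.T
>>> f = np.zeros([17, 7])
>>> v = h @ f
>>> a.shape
(17, 17)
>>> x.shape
(17, 7)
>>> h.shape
(3, 17)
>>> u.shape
(17, 7, 7)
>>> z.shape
(7, 3)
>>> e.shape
(7, 3, 3)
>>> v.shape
(3, 7)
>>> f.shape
(17, 7)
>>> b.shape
(3, 7)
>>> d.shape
(7, 17)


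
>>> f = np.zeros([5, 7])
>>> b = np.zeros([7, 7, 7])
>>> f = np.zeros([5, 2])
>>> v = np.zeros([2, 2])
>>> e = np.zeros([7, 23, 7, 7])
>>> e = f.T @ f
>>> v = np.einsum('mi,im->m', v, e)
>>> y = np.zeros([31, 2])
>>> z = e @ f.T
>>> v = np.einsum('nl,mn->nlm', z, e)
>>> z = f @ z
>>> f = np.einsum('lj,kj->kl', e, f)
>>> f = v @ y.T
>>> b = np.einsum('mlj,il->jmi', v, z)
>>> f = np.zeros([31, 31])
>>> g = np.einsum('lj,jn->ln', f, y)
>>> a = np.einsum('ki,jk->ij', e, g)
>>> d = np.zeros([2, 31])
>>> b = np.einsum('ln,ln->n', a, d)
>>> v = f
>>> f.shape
(31, 31)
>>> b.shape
(31,)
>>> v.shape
(31, 31)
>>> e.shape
(2, 2)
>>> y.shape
(31, 2)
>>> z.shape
(5, 5)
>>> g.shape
(31, 2)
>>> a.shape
(2, 31)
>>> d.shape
(2, 31)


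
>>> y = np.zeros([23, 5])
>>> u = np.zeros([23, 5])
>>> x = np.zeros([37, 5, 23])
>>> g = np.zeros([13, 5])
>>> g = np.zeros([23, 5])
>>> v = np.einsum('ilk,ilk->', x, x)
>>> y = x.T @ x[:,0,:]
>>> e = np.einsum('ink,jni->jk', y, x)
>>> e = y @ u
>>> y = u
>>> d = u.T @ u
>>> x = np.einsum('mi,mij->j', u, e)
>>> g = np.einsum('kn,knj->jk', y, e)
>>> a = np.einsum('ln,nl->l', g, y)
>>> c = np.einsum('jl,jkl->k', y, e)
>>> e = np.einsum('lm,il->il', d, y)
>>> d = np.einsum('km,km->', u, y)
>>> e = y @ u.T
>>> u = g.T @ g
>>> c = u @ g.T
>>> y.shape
(23, 5)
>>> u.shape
(23, 23)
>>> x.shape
(5,)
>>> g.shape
(5, 23)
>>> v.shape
()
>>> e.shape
(23, 23)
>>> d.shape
()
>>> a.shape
(5,)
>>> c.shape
(23, 5)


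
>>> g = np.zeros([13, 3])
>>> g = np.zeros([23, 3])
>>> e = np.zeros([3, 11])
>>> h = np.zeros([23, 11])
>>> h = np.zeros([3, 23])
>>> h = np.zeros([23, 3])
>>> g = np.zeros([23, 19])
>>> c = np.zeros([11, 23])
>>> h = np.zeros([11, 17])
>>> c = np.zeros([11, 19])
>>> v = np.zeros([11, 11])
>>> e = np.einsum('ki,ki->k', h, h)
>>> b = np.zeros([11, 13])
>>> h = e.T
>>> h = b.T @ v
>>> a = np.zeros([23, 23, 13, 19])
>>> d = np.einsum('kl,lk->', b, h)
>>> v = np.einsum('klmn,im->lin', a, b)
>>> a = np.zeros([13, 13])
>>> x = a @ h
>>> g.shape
(23, 19)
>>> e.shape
(11,)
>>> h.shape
(13, 11)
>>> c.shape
(11, 19)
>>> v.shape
(23, 11, 19)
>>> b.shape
(11, 13)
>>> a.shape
(13, 13)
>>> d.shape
()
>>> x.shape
(13, 11)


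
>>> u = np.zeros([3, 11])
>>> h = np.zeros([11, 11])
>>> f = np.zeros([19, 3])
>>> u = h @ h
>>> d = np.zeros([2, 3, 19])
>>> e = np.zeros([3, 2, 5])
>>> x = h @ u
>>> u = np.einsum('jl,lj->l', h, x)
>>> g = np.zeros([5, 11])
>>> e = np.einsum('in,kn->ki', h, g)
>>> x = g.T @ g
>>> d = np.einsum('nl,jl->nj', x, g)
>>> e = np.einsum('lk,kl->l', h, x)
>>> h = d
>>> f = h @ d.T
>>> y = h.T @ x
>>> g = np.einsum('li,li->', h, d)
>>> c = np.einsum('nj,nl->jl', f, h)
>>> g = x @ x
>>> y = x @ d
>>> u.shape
(11,)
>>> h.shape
(11, 5)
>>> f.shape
(11, 11)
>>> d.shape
(11, 5)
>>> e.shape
(11,)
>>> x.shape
(11, 11)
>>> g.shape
(11, 11)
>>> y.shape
(11, 5)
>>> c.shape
(11, 5)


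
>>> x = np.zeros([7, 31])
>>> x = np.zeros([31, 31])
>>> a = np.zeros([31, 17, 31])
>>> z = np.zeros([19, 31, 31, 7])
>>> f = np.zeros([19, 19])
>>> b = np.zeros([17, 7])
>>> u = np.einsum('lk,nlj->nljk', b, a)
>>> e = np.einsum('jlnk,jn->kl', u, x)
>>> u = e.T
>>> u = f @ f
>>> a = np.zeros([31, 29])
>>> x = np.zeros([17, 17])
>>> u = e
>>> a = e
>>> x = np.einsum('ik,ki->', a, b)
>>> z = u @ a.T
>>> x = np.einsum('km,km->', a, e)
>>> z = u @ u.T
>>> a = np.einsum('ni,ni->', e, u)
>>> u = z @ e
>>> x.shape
()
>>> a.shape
()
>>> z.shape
(7, 7)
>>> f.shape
(19, 19)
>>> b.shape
(17, 7)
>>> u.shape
(7, 17)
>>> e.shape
(7, 17)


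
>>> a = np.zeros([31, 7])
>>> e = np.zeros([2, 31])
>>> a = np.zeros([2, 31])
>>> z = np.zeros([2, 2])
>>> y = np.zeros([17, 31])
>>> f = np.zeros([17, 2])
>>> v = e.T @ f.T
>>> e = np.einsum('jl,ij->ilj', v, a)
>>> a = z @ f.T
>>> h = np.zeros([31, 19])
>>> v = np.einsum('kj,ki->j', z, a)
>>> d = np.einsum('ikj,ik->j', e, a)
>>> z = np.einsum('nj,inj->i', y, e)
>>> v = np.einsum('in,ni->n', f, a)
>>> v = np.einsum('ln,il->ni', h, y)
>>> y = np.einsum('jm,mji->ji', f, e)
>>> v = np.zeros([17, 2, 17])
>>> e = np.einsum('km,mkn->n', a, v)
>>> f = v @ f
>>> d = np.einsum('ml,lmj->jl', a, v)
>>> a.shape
(2, 17)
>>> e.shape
(17,)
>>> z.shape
(2,)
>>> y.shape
(17, 31)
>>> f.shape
(17, 2, 2)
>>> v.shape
(17, 2, 17)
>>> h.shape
(31, 19)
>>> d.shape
(17, 17)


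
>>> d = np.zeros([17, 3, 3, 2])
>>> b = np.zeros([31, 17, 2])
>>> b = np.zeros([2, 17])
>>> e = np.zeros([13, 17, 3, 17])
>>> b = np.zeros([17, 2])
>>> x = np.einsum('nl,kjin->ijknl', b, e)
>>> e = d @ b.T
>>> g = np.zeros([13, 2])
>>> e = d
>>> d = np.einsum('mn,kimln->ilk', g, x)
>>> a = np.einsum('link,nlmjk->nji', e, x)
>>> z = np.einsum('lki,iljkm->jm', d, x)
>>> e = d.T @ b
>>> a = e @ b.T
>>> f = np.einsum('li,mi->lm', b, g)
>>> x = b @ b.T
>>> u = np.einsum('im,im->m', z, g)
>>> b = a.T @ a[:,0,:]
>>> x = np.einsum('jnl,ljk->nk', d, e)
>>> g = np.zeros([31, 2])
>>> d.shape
(17, 17, 3)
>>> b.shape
(17, 17, 17)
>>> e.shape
(3, 17, 2)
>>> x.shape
(17, 2)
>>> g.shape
(31, 2)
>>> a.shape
(3, 17, 17)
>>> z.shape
(13, 2)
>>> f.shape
(17, 13)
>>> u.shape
(2,)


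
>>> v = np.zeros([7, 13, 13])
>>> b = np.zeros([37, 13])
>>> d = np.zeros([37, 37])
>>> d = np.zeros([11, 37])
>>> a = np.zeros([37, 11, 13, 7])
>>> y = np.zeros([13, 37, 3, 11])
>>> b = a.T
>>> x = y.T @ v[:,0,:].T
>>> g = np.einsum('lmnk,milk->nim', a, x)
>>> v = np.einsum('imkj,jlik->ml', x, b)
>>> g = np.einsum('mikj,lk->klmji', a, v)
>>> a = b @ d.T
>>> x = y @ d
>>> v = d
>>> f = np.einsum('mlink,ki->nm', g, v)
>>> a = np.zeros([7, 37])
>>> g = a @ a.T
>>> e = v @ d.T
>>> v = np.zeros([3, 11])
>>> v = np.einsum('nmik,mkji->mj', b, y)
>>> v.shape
(13, 3)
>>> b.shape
(7, 13, 11, 37)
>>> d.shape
(11, 37)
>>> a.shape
(7, 37)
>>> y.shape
(13, 37, 3, 11)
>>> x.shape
(13, 37, 3, 37)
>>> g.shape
(7, 7)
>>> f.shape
(7, 13)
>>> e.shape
(11, 11)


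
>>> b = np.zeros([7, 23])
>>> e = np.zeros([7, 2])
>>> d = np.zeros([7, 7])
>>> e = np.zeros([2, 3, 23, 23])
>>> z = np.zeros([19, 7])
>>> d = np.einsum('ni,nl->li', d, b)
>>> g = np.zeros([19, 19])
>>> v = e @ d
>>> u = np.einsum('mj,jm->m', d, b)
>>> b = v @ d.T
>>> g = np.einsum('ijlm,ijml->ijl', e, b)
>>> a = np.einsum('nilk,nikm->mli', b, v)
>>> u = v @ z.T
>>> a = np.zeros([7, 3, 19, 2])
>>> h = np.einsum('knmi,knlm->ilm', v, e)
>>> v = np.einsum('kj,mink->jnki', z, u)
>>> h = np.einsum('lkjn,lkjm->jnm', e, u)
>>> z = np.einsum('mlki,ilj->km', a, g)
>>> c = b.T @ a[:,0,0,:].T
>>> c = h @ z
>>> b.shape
(2, 3, 23, 23)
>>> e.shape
(2, 3, 23, 23)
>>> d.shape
(23, 7)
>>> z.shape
(19, 7)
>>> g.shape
(2, 3, 23)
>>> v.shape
(7, 23, 19, 3)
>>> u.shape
(2, 3, 23, 19)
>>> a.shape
(7, 3, 19, 2)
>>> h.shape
(23, 23, 19)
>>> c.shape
(23, 23, 7)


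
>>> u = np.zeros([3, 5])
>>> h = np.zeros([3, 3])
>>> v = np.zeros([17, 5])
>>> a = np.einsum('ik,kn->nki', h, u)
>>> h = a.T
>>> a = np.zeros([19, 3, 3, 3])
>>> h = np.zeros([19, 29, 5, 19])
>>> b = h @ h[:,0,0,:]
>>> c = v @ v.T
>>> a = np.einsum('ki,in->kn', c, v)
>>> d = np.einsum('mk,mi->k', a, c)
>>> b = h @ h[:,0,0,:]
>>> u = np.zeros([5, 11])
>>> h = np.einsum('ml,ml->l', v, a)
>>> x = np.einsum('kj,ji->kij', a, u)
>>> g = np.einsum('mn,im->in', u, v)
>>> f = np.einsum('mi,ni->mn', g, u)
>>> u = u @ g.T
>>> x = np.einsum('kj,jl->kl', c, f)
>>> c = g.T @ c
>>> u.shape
(5, 17)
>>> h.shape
(5,)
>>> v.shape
(17, 5)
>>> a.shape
(17, 5)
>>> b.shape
(19, 29, 5, 19)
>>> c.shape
(11, 17)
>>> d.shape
(5,)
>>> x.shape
(17, 5)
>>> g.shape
(17, 11)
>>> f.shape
(17, 5)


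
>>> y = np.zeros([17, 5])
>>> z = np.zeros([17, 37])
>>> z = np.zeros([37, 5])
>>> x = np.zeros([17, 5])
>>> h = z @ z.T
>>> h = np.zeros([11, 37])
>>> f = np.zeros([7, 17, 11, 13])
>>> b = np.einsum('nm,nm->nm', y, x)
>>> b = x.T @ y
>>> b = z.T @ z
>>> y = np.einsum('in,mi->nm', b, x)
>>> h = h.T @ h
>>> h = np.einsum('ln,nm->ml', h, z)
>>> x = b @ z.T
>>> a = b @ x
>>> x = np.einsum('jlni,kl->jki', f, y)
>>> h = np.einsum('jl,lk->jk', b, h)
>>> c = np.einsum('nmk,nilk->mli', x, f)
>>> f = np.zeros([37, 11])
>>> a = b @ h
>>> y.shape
(5, 17)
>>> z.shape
(37, 5)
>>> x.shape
(7, 5, 13)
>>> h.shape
(5, 37)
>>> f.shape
(37, 11)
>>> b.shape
(5, 5)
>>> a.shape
(5, 37)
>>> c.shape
(5, 11, 17)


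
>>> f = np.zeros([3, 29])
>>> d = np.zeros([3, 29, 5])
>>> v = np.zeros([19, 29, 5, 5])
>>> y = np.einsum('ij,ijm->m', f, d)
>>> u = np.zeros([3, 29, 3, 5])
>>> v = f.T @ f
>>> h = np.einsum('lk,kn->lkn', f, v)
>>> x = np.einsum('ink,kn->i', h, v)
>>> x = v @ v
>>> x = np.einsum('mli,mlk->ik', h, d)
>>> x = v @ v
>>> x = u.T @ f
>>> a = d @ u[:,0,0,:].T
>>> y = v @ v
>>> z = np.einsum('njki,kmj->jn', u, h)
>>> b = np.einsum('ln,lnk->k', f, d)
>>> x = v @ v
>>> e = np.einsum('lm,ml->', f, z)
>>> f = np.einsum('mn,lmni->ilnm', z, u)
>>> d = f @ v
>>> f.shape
(5, 3, 3, 29)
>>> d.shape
(5, 3, 3, 29)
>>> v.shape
(29, 29)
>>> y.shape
(29, 29)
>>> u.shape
(3, 29, 3, 5)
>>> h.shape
(3, 29, 29)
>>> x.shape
(29, 29)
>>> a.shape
(3, 29, 3)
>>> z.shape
(29, 3)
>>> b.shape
(5,)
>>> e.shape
()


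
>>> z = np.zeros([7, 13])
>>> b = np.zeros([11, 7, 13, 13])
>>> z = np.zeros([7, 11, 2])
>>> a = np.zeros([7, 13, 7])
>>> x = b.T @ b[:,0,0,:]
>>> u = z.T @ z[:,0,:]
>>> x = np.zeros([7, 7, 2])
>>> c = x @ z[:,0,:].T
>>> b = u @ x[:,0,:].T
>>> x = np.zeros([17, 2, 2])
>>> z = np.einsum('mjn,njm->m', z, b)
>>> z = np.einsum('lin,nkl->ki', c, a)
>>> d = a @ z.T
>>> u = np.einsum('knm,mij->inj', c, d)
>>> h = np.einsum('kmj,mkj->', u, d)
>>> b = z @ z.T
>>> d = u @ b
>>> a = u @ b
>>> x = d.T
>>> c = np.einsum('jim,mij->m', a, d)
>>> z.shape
(13, 7)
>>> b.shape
(13, 13)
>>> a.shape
(13, 7, 13)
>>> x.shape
(13, 7, 13)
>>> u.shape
(13, 7, 13)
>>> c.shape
(13,)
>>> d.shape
(13, 7, 13)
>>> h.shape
()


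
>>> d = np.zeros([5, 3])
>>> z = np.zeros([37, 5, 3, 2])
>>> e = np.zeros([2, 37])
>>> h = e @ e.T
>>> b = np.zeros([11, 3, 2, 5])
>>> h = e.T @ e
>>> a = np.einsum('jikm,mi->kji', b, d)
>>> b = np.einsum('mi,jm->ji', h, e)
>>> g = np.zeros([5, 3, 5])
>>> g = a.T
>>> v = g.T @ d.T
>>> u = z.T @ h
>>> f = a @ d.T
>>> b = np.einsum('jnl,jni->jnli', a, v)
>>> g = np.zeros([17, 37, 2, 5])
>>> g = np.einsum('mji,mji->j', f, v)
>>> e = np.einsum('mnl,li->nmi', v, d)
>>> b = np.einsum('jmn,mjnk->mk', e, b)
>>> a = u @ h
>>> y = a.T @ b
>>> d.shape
(5, 3)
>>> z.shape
(37, 5, 3, 2)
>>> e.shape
(11, 2, 3)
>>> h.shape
(37, 37)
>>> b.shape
(2, 5)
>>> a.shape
(2, 3, 5, 37)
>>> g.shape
(11,)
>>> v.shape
(2, 11, 5)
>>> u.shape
(2, 3, 5, 37)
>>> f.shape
(2, 11, 5)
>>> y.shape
(37, 5, 3, 5)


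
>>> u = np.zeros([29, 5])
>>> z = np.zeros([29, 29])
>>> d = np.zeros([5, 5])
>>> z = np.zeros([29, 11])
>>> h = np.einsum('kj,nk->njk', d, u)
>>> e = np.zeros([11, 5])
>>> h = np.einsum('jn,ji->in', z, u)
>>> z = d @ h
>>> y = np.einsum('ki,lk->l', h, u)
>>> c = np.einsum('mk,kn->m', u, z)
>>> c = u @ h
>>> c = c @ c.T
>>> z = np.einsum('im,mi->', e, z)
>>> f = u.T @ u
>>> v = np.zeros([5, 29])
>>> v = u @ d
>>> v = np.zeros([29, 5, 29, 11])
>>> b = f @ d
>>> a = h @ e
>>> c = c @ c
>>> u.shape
(29, 5)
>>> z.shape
()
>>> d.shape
(5, 5)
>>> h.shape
(5, 11)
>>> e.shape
(11, 5)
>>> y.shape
(29,)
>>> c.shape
(29, 29)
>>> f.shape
(5, 5)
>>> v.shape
(29, 5, 29, 11)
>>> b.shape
(5, 5)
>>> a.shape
(5, 5)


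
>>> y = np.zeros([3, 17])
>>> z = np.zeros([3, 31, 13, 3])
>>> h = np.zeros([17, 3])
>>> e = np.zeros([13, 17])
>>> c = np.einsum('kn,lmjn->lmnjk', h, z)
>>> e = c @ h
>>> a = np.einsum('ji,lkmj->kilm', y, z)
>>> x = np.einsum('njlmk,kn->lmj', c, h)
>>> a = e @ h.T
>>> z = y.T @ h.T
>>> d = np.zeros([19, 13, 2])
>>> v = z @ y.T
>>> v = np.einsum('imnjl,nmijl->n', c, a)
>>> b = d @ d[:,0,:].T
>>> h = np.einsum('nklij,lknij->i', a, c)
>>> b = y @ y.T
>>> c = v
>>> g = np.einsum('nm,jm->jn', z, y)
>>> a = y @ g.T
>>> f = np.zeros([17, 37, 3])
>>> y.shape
(3, 17)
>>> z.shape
(17, 17)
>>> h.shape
(13,)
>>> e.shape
(3, 31, 3, 13, 3)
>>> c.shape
(3,)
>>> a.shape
(3, 3)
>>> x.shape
(3, 13, 31)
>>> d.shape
(19, 13, 2)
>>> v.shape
(3,)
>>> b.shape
(3, 3)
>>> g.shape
(3, 17)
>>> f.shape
(17, 37, 3)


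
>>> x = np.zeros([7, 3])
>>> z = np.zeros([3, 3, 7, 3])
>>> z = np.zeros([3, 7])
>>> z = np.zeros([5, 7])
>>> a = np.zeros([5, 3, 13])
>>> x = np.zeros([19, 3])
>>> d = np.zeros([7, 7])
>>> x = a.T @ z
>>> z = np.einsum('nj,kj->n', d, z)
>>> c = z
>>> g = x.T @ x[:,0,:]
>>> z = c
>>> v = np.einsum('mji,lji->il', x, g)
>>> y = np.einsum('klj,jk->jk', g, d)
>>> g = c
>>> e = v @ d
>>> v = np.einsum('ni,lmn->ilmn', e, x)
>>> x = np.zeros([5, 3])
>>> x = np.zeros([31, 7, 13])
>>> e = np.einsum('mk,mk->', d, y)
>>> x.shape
(31, 7, 13)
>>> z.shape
(7,)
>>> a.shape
(5, 3, 13)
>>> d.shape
(7, 7)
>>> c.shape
(7,)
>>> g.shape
(7,)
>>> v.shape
(7, 13, 3, 7)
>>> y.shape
(7, 7)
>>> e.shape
()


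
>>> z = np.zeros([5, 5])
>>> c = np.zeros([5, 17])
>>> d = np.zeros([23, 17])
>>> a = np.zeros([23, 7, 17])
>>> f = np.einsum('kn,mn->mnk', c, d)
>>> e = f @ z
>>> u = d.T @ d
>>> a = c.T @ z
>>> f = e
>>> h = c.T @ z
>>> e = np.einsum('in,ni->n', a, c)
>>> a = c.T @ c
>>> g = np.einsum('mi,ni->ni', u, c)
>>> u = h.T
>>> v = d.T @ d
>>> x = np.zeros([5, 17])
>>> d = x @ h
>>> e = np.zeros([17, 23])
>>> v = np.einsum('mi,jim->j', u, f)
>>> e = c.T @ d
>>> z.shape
(5, 5)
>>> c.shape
(5, 17)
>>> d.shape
(5, 5)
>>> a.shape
(17, 17)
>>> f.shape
(23, 17, 5)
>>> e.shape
(17, 5)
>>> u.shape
(5, 17)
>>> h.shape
(17, 5)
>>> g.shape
(5, 17)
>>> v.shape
(23,)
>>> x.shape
(5, 17)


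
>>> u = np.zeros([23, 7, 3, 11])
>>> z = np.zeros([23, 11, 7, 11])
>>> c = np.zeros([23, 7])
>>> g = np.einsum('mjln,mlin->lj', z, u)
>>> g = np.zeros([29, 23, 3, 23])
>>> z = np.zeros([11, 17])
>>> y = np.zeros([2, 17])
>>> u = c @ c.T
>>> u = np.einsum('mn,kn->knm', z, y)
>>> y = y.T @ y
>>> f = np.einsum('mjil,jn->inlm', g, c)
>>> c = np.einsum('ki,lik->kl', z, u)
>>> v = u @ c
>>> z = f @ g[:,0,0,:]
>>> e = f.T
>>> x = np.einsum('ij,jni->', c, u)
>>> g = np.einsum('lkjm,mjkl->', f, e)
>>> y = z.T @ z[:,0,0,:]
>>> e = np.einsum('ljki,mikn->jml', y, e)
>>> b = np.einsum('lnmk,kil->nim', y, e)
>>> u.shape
(2, 17, 11)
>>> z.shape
(3, 7, 23, 23)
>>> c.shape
(11, 2)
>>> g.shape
()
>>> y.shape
(23, 23, 7, 23)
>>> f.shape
(3, 7, 23, 29)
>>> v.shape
(2, 17, 2)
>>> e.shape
(23, 29, 23)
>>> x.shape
()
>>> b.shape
(23, 29, 7)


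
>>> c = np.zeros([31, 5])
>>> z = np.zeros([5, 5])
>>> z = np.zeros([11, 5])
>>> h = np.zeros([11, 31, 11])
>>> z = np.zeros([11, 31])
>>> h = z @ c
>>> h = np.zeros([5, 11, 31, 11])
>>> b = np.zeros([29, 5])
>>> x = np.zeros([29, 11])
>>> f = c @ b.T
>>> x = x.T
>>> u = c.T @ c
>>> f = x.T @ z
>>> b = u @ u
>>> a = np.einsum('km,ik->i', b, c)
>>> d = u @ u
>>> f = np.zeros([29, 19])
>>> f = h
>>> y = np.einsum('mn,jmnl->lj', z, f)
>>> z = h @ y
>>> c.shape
(31, 5)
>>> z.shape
(5, 11, 31, 5)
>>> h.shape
(5, 11, 31, 11)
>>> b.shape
(5, 5)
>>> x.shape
(11, 29)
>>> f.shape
(5, 11, 31, 11)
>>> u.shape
(5, 5)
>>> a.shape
(31,)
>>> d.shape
(5, 5)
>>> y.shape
(11, 5)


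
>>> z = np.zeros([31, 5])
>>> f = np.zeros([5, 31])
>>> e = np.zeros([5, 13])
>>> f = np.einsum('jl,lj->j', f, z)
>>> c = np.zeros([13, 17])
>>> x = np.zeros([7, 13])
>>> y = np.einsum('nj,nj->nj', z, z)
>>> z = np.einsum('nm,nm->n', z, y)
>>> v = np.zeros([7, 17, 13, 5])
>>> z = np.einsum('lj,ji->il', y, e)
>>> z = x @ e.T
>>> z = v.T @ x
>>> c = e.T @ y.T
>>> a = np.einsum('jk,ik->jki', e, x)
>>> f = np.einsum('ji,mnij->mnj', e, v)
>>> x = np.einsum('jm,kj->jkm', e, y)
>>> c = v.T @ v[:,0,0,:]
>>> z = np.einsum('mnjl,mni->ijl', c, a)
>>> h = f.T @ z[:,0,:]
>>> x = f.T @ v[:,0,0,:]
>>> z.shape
(7, 17, 5)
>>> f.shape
(7, 17, 5)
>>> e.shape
(5, 13)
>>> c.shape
(5, 13, 17, 5)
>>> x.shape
(5, 17, 5)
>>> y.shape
(31, 5)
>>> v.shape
(7, 17, 13, 5)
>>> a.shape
(5, 13, 7)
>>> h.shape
(5, 17, 5)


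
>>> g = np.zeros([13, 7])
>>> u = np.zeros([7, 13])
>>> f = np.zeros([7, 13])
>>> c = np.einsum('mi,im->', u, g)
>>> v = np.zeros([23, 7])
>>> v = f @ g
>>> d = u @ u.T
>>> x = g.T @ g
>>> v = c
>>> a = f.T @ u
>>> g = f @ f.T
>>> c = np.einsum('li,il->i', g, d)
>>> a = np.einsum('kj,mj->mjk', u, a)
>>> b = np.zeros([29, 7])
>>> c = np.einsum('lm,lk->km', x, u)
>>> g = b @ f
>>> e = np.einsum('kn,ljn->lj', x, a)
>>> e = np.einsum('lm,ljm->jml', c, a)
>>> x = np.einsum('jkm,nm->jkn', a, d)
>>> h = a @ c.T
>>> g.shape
(29, 13)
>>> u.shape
(7, 13)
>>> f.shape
(7, 13)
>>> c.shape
(13, 7)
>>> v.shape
()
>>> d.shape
(7, 7)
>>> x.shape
(13, 13, 7)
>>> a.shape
(13, 13, 7)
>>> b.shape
(29, 7)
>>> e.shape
(13, 7, 13)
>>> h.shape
(13, 13, 13)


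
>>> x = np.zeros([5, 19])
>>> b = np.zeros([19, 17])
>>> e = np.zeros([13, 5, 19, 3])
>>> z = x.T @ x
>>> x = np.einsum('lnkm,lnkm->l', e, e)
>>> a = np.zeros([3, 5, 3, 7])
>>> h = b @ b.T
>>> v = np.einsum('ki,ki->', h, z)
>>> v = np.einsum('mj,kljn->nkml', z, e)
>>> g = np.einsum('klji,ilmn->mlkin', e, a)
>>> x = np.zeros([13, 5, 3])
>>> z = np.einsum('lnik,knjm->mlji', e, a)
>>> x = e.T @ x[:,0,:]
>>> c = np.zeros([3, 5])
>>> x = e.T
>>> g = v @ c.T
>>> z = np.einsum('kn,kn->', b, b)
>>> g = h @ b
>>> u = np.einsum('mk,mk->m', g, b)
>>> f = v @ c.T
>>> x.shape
(3, 19, 5, 13)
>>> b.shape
(19, 17)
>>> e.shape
(13, 5, 19, 3)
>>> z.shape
()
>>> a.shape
(3, 5, 3, 7)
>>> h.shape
(19, 19)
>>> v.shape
(3, 13, 19, 5)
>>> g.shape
(19, 17)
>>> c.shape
(3, 5)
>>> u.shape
(19,)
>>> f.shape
(3, 13, 19, 3)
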